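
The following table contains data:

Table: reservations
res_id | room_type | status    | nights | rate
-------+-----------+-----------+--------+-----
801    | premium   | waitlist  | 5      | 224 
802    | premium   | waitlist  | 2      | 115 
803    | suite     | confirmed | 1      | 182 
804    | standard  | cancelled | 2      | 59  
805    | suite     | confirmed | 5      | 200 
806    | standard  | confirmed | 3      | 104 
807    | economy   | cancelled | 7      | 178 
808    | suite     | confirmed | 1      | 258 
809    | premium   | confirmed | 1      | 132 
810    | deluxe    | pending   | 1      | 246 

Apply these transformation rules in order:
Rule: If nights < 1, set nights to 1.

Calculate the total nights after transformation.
28

Step 1: 0 records have nights < 1
Step 2: These records originally summed to 0
Step 3: After setting to minimum: 0 × 1 = 0
Step 4: Unaffected records sum: 28
Step 5: Final sum = 0 + 28 = 28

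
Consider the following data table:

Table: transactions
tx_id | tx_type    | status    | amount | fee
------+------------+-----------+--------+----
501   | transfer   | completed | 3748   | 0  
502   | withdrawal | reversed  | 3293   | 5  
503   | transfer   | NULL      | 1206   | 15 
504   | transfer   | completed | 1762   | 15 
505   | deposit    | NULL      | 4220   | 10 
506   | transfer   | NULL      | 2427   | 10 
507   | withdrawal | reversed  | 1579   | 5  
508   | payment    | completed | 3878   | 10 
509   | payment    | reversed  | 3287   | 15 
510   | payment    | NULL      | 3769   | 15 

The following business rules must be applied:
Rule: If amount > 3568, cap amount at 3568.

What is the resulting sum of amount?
27826

Step 1: 4 records have amount > 3568
Step 2: These records originally summed to 15615
Step 3: After capping: 4 × 3568 = 14272
Step 4: Unaffected records sum: 13554
Step 5: Final sum = 14272 + 13554 = 27826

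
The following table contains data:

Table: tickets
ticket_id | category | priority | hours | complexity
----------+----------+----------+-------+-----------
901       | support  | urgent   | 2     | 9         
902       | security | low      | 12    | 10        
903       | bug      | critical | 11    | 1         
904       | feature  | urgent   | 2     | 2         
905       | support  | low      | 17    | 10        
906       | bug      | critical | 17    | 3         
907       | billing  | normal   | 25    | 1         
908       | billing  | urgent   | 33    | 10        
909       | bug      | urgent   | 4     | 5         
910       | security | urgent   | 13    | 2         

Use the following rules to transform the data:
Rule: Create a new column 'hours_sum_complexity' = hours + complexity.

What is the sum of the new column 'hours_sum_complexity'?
189

Step 1: For each record, compute hours + complexity
Example calculations:
  2 + 9 = 11
  12 + 10 = 22
  11 + 1 = 12
  ...
Step 2: Sum all derived values
Step 3: Total = 189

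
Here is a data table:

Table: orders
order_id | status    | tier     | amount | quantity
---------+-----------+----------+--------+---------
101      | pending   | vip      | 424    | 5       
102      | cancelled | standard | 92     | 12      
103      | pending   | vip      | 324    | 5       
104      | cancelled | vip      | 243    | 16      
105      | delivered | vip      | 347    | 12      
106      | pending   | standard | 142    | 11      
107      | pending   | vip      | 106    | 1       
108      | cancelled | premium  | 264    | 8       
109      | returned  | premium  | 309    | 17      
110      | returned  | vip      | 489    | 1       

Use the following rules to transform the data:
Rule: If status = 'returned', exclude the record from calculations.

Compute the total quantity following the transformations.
70

Step 1: Identify records where status = 'returned'
Step 2: The excluded records sum to 18
Step 3: Original total quantity = 88
Step 4: Remaining total = 88 - 18 = 70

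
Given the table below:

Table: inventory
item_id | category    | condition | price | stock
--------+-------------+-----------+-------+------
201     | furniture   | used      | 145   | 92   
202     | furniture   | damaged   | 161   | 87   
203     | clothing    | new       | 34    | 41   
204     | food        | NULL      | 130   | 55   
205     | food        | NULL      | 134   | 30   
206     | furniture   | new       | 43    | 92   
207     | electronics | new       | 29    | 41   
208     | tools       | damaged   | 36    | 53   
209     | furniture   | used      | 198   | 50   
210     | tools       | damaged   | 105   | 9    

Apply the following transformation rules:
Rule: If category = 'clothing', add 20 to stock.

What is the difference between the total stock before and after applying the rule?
20

Step 1: Original sum of stock = 550
Step 2: 1 records have category = 'clothing'
Step 3: Each affected record changes by 20
Step 4: Total change = 1 × 20 = 20
Step 5: New sum = 550 + 20 = 570
Step 6: Difference = |570 - 550| = 20
        (Sum increased by 20)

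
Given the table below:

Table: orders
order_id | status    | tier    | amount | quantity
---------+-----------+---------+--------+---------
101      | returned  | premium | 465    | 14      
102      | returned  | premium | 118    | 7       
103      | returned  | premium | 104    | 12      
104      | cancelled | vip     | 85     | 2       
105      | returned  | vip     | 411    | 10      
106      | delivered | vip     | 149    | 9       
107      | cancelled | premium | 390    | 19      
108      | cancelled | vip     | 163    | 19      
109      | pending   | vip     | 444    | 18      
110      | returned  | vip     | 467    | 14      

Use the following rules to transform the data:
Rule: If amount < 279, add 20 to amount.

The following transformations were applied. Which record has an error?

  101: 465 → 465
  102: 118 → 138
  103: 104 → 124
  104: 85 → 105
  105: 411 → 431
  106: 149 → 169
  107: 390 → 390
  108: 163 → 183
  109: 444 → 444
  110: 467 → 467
Record 105 has an error. The correct transformed value should be 411, not 431.

Step 1: Check each record against the rule
Step 2: Record 105 has amount = 411
Step 3: Since 411 >= 279, the bonus should not have been applied
Step 4: Correct value = 411, but claimed value = 431
Conclusion: Record 105 has the error.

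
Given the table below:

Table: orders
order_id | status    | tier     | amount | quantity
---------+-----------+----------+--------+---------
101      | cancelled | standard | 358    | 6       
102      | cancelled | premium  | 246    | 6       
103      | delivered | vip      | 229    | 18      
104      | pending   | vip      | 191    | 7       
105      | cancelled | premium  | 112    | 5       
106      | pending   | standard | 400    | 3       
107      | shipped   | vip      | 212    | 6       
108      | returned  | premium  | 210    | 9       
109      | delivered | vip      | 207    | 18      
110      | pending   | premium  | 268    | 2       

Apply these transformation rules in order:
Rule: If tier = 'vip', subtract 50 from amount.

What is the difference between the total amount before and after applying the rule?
200

Step 1: Original sum of amount = 2433
Step 2: 4 records have tier = 'vip'
Step 3: Each affected record changes by -50
Step 4: Total change = 4 × -50 = -200
Step 5: New sum = 2433 + -200 = 2233
Step 6: Difference = |2233 - 2433| = 200
        (Sum decreased by 200)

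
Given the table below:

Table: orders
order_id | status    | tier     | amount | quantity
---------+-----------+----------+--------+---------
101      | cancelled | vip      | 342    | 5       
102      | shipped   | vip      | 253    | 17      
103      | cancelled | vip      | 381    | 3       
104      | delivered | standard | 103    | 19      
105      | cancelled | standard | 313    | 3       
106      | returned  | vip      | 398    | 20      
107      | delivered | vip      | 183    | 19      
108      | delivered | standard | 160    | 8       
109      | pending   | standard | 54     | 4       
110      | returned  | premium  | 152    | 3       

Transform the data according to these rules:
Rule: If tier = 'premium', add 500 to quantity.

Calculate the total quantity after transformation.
601

Step 1: Count records where tier = 'premium': 1
Step 2: Total bonus added: 1 × 500 = 500
Step 3: Original sum of quantity: 101
Step 4: Final sum = 101 + 500 = 601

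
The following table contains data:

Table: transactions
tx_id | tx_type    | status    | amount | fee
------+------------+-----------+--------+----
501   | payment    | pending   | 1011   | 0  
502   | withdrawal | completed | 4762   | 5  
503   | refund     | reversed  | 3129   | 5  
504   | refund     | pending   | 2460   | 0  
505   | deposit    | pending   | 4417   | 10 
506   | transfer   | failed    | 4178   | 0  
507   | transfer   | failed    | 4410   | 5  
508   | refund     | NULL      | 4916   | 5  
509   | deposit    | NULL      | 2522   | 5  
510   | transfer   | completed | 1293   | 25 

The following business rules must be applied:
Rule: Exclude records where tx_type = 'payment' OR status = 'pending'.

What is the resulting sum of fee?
50

Step 1: Find records where tx_type = 'payment' OR status = 'pending'
Step 2: 3 records match, summing to 10
Step 3: Original sum: 60
Step 4: Remaining sum = 60 - 10 = 50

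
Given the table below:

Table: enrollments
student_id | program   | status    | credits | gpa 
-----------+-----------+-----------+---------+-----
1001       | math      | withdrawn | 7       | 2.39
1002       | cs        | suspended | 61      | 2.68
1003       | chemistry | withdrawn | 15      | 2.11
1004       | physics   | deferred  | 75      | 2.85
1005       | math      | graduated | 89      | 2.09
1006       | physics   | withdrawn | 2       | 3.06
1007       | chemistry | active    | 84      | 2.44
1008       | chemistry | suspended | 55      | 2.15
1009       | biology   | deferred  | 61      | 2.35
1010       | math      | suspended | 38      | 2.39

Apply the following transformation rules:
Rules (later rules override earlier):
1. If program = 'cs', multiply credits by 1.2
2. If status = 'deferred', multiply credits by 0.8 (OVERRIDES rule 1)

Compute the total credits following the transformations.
472.0

Step 1: Rule 2 takes priority for records with status = 'deferred'
  - 2 records: 136 × 0.8 = 108.8
Step 2: Rule 1 applies to remaining records with program = 'cs'
  - 1 records: 61 × 1.2 = 73.2
Step 3: Other records unchanged: 290
Step 4: Final sum = 108.8 + 73.2 + 290 = 472.0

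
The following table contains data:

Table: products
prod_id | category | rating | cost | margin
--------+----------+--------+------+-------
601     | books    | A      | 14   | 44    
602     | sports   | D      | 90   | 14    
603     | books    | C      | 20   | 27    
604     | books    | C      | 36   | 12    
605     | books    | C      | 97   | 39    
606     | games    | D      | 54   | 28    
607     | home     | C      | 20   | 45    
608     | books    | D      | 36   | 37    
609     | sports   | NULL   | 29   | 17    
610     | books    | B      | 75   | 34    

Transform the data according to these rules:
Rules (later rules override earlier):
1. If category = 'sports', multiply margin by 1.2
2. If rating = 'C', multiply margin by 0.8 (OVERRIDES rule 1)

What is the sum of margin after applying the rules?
278.6

Step 1: Rule 2 takes priority for records with rating = 'C'
  - 4 records: 123 × 0.8 = 98.4
Step 2: Rule 1 applies to remaining records with category = 'sports'
  - 2 records: 31 × 1.2 = 37.2
Step 3: Other records unchanged: 143
Step 4: Final sum = 98.4 + 37.2 + 143 = 278.6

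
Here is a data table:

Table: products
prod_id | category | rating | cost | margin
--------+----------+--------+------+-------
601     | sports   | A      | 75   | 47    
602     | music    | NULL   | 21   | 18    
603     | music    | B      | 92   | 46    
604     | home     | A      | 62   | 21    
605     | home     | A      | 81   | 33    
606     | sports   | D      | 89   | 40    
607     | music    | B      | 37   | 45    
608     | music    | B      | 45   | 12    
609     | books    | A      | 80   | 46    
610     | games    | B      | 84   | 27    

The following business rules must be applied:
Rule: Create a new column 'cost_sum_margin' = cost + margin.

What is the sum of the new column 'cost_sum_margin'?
1001

Step 1: For each record, compute cost + margin
Example calculations:
  75 + 47 = 122
  21 + 18 = 39
  92 + 46 = 138
  ...
Step 2: Sum all derived values
Step 3: Total = 1001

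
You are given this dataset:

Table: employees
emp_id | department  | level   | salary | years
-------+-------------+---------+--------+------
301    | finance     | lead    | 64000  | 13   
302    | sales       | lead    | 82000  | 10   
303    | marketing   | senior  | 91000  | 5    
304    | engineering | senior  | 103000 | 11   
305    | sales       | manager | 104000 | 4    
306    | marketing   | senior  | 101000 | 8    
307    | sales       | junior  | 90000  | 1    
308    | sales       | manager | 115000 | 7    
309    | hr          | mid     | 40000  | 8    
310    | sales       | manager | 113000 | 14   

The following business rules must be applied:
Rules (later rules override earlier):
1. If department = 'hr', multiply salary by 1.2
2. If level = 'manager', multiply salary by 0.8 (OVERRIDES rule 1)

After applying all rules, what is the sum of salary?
844600.0

Step 1: Rule 2 takes priority for records with level = 'manager'
  - 3 records: 332000 × 0.8 = 265600.0
Step 2: Rule 1 applies to remaining records with department = 'hr'
  - 1 records: 40000 × 1.2 = 48000.0
Step 3: Other records unchanged: 531000
Step 4: Final sum = 265600.0 + 48000.0 + 531000 = 844600.0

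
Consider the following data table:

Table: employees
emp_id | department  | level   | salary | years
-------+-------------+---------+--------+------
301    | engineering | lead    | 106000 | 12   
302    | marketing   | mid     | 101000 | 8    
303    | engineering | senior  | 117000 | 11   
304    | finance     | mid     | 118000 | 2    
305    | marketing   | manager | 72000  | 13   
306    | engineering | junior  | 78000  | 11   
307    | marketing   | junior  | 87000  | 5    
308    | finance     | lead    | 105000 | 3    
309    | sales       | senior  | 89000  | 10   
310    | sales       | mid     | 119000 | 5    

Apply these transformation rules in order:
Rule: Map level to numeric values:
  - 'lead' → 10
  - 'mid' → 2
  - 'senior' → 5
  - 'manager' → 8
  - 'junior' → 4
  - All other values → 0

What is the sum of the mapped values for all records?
52

Step 1: Apply mapping to each record
Step 2: Count by status:
  'lead': 2 records × 10 = 20
  'mid': 3 records × 2 = 6
  'senior': 2 records × 5 = 10
  'manager': 1 records × 8 = 8
  'junior': 2 records × 4 = 8
Step 3: Sum all mapped values = 52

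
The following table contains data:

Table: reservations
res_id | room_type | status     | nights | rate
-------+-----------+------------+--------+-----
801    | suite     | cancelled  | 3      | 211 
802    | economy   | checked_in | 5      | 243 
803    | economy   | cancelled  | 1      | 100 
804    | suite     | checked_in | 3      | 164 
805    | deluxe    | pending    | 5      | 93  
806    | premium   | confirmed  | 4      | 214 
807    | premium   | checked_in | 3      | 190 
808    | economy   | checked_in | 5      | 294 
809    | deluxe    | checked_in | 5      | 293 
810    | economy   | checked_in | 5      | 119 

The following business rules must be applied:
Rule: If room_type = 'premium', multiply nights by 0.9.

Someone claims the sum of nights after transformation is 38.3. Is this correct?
Yes, the result is correct.

Step 1: Calculate the correct sum after transformation
Step 2: Apply multiplier 0.9 to records where room_type = 'premium'
Step 3: Correct result = 38.3
Step 4: Claimed result = 38.3
Step 5: 38.3 = 38.3 ✓
Conclusion: The claimed result is correct.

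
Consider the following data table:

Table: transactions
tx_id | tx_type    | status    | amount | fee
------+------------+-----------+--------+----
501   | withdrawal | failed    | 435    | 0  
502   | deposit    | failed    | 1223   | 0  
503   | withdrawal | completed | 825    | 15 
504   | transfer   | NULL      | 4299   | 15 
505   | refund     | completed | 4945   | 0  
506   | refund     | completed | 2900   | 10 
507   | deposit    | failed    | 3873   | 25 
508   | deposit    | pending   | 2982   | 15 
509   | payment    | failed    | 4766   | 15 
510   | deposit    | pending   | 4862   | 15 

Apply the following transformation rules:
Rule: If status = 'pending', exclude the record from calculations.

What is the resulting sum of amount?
23266

Step 1: Identify records where status = 'pending'
Step 2: The excluded records sum to 7844
Step 3: Original total amount = 31110
Step 4: Remaining total = 31110 - 7844 = 23266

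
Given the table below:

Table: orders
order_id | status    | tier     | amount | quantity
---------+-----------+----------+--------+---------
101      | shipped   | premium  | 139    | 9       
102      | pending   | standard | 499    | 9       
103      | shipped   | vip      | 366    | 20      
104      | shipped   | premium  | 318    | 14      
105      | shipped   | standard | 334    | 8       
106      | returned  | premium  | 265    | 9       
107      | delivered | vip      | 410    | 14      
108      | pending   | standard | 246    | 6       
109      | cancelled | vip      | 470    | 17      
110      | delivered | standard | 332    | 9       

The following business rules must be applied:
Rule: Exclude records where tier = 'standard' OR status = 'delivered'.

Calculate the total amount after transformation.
1558

Step 1: Find records where tier = 'standard' OR status = 'delivered'
Step 2: 5 records match, summing to 1821
Step 3: Original sum: 3379
Step 4: Remaining sum = 3379 - 1821 = 1558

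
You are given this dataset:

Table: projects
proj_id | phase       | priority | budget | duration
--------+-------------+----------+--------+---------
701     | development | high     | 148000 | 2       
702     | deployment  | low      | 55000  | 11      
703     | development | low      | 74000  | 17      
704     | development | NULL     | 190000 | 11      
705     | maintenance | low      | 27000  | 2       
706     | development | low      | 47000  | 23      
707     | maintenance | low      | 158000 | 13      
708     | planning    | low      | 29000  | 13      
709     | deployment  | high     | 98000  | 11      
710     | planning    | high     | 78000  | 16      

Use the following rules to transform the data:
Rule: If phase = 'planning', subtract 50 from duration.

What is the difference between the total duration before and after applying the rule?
100

Step 1: Original sum of duration = 119
Step 2: 2 records have phase = 'planning'
Step 3: Each affected record changes by -50
Step 4: Total change = 2 × -50 = -100
Step 5: New sum = 119 + -100 = 19
Step 6: Difference = |19 - 119| = 100
        (Sum decreased by 100)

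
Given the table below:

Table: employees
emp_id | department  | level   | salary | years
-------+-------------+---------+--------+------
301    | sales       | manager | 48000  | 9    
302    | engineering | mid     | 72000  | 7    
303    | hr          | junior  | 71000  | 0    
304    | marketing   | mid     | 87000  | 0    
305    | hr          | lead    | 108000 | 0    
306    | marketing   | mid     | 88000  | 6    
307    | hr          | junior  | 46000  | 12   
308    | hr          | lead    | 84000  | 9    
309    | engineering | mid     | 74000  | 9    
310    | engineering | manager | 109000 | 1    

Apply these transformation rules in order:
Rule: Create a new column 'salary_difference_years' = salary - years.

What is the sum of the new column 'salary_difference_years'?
786947

Step 1: For each record, compute salary - years
Example calculations:
  48000 - 9 = 47991
  72000 - 7 = 71993
  71000 - 0 = 71000
  ...
Step 2: Sum all derived values
Step 3: Total = 786947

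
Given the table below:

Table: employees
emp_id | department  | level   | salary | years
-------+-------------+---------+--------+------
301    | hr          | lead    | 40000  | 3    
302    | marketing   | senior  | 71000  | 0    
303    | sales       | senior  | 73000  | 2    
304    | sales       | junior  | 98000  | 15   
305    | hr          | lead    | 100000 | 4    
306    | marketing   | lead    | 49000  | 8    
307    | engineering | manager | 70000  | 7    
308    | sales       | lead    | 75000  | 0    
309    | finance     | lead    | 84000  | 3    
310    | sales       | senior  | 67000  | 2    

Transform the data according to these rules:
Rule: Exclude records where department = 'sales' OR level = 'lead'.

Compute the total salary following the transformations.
141000

Step 1: Find records where department = 'sales' OR level = 'lead'
Step 2: 8 records match, summing to 586000
Step 3: Original sum: 727000
Step 4: Remaining sum = 727000 - 586000 = 141000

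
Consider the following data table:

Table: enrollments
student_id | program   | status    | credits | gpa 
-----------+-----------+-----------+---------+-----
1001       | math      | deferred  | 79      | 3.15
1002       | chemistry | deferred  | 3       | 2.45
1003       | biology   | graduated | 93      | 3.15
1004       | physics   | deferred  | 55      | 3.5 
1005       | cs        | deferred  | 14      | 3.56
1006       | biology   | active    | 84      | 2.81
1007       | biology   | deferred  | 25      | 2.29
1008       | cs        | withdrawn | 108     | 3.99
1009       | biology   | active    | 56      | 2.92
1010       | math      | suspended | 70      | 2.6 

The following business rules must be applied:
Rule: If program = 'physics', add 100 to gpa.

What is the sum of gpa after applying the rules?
130.42

Step 1: Count records where program = 'physics': 1
Step 2: Total bonus added: 1 × 100 = 100
Step 3: Original sum of gpa: 30.42
Step 4: Final sum = 30.42 + 100 = 130.42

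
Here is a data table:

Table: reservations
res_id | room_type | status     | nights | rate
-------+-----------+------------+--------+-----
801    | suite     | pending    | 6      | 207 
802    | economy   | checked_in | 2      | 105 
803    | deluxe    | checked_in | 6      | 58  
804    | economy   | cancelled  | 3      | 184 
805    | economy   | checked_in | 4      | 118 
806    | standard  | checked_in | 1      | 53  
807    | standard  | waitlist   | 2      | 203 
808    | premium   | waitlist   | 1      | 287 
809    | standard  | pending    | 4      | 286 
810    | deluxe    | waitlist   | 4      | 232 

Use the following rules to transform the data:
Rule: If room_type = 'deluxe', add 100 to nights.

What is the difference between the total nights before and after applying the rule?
200

Step 1: Original sum of nights = 33
Step 2: 2 records have room_type = 'deluxe'
Step 3: Each affected record changes by 100
Step 4: Total change = 2 × 100 = 200
Step 5: New sum = 33 + 200 = 233
Step 6: Difference = |233 - 33| = 200
        (Sum increased by 200)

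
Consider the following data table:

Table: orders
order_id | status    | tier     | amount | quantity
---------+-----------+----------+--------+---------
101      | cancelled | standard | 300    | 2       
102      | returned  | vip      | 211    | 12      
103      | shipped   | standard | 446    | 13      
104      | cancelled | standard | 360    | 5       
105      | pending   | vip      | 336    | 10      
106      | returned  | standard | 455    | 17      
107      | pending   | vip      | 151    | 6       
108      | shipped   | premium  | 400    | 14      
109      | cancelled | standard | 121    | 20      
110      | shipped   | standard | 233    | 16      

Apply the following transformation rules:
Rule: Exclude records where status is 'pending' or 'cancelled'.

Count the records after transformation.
5

Step 1: Count records to exclude
  - 2 (pending) + 3 (cancelled) = 5 records
Step 2: Total records: 10
Step 3: Remaining = 10 - 5 = 5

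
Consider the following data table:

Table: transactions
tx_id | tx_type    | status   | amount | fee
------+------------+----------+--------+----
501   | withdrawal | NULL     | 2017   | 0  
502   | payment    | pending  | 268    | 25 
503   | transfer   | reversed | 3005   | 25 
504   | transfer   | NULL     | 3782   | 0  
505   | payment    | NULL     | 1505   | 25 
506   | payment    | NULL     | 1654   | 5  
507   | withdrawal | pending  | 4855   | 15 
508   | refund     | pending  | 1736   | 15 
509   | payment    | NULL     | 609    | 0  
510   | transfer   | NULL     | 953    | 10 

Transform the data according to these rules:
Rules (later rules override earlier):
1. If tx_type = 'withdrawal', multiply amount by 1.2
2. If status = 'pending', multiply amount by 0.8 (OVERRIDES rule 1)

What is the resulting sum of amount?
19415.6

Step 1: Rule 2 takes priority for records with status = 'pending'
  - 3 records: 6859 × 0.8 = 5487.2
Step 2: Rule 1 applies to remaining records with tx_type = 'withdrawal'
  - 1 records: 2017 × 1.2 = 2420.4
Step 3: Other records unchanged: 11508
Step 4: Final sum = 5487.2 + 2420.4 + 11508 = 19415.6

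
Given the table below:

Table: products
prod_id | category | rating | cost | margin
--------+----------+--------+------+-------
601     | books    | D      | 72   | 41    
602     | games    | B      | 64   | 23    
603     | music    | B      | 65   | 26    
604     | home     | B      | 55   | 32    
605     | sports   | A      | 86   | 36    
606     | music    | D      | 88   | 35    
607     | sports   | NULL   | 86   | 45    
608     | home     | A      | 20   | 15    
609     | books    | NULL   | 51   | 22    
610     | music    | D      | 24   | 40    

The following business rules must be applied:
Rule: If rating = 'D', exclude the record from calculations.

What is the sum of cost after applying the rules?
427

Step 1: Identify records where rating = 'D'
Step 2: The excluded records sum to 184
Step 3: Original total cost = 611
Step 4: Remaining total = 611 - 184 = 427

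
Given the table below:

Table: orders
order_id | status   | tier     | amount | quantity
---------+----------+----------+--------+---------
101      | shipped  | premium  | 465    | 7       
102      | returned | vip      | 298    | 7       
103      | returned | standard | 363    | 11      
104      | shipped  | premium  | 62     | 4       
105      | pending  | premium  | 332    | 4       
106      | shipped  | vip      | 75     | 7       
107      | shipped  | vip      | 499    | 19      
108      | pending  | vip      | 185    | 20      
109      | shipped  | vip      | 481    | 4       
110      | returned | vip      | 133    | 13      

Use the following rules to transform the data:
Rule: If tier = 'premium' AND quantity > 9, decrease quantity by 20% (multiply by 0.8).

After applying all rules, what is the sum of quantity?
96

Step 1: Find records where tier = 'premium' AND quantity > 9
Step 2: 0 records match, summing to 0
Step 3: After multiplier: 0 × 0.8 = 0.0
Step 4: Unaffected records sum: 96
Step 5: Final sum = 0.0 + 96 = 96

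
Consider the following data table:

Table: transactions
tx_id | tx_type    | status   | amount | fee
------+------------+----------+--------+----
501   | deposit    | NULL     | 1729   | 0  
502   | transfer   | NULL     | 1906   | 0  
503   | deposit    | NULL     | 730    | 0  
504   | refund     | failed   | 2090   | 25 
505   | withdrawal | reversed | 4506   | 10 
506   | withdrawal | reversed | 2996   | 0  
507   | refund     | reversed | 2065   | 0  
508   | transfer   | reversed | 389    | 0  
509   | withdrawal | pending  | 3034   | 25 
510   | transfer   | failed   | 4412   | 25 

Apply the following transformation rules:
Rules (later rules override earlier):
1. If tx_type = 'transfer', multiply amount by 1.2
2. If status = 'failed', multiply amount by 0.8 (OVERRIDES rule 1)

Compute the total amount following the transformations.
23015.6

Step 1: Rule 2 takes priority for records with status = 'failed'
  - 2 records: 6502 × 0.8 = 5201.6
Step 2: Rule 1 applies to remaining records with tx_type = 'transfer'
  - 2 records: 2295 × 1.2 = 2754.0
Step 3: Other records unchanged: 15060
Step 4: Final sum = 5201.6 + 2754.0 + 15060 = 23015.6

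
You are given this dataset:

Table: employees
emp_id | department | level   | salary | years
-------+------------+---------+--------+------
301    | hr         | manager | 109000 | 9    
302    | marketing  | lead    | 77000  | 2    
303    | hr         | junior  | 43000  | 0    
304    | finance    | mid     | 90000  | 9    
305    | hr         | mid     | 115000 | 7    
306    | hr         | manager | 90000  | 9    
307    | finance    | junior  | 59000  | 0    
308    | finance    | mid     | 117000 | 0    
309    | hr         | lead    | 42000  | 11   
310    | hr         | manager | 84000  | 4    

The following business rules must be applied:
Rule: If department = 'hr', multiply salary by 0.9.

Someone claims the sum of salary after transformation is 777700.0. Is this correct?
Yes, the result is correct.

Step 1: Calculate the correct sum after transformation
Step 2: Apply multiplier 0.9 to records where department = 'hr'
Step 3: Correct result = 777700.0
Step 4: Claimed result = 777700.0
Step 5: 777700.0 = 777700.0 ✓
Conclusion: The claimed result is correct.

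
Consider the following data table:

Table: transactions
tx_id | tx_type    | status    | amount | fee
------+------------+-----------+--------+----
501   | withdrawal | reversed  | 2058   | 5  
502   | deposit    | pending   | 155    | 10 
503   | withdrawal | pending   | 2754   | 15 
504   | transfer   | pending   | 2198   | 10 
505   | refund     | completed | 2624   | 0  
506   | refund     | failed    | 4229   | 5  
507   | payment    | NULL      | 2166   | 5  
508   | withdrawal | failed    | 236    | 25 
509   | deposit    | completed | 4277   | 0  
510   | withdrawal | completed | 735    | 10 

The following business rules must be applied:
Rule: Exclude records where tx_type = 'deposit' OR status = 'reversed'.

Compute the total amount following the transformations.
14942

Step 1: Find records where tx_type = 'deposit' OR status = 'reversed'
Step 2: 3 records match, summing to 6490
Step 3: Original sum: 21432
Step 4: Remaining sum = 21432 - 6490 = 14942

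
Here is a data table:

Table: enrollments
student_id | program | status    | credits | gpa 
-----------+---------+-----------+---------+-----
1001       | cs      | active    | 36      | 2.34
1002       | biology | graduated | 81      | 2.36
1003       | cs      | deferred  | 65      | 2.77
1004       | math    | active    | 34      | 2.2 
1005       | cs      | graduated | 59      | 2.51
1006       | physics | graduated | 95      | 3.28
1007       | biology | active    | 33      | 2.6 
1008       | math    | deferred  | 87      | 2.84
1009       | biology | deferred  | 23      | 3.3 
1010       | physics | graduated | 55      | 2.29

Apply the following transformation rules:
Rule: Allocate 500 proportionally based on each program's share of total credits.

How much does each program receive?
biology: 120.6, cs: 140.85, math: 106.51, physics: 132.04

Step 1: Calculate total credits = 568
Step 2: Calculate each program's proportion:
  biology: 137/568 = 24.12% → 120.6
  cs: 160/568 = 28.17% → 140.85
  math: 121/568 = 21.30% → 106.51
  physics: 150/568 = 26.41% → 132.04
Step 3: Verify: sum of allocations ≈ 500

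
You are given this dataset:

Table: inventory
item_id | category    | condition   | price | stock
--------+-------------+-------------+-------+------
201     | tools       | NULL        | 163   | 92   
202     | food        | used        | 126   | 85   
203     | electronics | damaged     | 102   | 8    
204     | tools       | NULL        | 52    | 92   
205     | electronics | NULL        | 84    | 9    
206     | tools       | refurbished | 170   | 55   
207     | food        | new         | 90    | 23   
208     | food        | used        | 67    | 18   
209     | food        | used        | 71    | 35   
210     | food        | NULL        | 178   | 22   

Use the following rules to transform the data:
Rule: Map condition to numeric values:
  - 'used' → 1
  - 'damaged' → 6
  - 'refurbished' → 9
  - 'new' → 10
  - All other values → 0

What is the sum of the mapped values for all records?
28

Step 1: Apply mapping to each record
Step 2: Count by status:
  'used': 3 records × 1 = 3
  'damaged': 1 records × 6 = 6
  'refurbished': 1 records × 9 = 9
  'new': 1 records × 10 = 10
Step 3: Sum all mapped values = 28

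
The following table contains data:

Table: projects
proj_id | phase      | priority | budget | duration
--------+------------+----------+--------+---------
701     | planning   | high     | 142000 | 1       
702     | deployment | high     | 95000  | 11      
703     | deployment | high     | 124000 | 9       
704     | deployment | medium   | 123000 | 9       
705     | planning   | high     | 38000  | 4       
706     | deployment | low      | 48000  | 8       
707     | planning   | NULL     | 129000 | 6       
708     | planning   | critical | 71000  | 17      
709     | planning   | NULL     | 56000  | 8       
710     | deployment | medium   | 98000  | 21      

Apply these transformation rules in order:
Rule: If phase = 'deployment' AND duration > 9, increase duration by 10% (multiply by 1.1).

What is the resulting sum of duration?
97.2

Step 1: Find records where phase = 'deployment' AND duration > 9
Step 2: 2 records match, summing to 32
Step 3: After multiplier: 32 × 1.1 = 35.2
Step 4: Unaffected records sum: 62
Step 5: Final sum = 35.2 + 62 = 97.2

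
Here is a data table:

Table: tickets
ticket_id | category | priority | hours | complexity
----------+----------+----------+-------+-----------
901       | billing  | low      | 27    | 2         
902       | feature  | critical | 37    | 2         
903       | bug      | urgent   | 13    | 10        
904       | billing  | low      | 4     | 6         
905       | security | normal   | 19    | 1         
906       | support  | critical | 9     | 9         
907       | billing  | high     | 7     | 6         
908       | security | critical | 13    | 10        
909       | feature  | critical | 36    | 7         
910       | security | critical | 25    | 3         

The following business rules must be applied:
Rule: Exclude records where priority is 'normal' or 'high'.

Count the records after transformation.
8

Step 1: Count records to exclude
  - 1 (normal) + 1 (high) = 2 records
Step 2: Total records: 10
Step 3: Remaining = 10 - 2 = 8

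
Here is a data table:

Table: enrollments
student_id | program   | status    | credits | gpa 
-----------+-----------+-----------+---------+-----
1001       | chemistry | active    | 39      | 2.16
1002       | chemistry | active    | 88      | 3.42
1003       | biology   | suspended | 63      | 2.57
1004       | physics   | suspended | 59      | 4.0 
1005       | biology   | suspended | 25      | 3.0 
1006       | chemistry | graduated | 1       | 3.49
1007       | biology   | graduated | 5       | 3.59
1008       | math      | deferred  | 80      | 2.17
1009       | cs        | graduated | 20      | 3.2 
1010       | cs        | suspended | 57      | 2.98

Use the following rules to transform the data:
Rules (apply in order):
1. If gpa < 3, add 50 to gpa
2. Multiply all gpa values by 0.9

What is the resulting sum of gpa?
207.52

Step 1: Apply Rule 1 - Add 50 to records with gpa < 3
  - 4 records affected: 9.88 + (4 × 50) = 209.88
  - Unaffected records: 20.7
  - Sum after Rule 1: 230.58
Step 2: Apply Rule 2 - Multiply all by 0.9
  - 230.58 × 0.9 = 207.52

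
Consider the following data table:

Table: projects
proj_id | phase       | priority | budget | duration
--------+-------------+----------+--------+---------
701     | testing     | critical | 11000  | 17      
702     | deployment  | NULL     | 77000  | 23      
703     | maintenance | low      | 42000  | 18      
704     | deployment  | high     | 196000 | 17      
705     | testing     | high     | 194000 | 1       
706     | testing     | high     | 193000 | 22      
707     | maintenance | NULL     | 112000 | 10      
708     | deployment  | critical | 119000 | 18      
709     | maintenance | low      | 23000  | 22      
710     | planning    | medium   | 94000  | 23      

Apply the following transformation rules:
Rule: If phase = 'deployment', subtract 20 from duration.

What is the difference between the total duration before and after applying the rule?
60

Step 1: Original sum of duration = 171
Step 2: 3 records have phase = 'deployment'
Step 3: Each affected record changes by -20
Step 4: Total change = 3 × -20 = -60
Step 5: New sum = 171 + -60 = 111
Step 6: Difference = |111 - 171| = 60
        (Sum decreased by 60)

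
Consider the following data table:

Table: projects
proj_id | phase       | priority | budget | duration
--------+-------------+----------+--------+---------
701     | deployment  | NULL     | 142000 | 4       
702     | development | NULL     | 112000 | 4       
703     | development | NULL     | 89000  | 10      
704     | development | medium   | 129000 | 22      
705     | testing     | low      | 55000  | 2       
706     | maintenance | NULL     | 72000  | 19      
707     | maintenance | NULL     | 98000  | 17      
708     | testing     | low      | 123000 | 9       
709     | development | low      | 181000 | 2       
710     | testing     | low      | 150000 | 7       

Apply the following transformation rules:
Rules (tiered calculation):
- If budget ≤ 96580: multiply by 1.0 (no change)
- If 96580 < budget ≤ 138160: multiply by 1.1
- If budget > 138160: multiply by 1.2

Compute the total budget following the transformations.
1291800.0

Step 1: Tier 1 (budget ≤ 96580): 3 records, sum = 216000 × 1.0 = 216000.0
Step 2: Tier 2 (96580 < budget ≤ 138160): 4 records, sum = 462000 × 1.1 = 508200.0
Step 3: Tier 3 (budget > 138160): 3 records, sum = 473000 × 1.2 = 567600.0
Step 4: Final sum = 216000.0 + 508200.0 + 567600.0 = 1291800.0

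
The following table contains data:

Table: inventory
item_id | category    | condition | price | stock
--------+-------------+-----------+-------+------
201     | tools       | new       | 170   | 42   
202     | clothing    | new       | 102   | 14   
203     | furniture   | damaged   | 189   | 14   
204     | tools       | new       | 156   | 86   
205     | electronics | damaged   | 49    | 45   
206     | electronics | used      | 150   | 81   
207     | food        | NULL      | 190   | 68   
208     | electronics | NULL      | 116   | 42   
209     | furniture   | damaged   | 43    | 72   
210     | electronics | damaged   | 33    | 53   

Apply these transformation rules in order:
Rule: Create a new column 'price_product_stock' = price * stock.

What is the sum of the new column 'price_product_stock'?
61622

Step 1: For each record, compute price * stock
Example calculations:
  170 * 42 = 7140
  102 * 14 = 1428
  189 * 14 = 2646
  ...
Step 2: Sum all derived values
Step 3: Total = 61622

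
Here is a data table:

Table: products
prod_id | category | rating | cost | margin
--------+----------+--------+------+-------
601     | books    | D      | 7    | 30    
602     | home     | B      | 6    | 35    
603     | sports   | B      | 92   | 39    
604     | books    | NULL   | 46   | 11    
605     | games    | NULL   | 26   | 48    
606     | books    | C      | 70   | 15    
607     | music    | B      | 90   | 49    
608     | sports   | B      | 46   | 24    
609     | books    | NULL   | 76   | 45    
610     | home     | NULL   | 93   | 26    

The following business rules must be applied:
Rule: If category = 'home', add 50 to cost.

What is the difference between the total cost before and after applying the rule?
100

Step 1: Original sum of cost = 552
Step 2: 2 records have category = 'home'
Step 3: Each affected record changes by 50
Step 4: Total change = 2 × 50 = 100
Step 5: New sum = 552 + 100 = 652
Step 6: Difference = |652 - 552| = 100
        (Sum increased by 100)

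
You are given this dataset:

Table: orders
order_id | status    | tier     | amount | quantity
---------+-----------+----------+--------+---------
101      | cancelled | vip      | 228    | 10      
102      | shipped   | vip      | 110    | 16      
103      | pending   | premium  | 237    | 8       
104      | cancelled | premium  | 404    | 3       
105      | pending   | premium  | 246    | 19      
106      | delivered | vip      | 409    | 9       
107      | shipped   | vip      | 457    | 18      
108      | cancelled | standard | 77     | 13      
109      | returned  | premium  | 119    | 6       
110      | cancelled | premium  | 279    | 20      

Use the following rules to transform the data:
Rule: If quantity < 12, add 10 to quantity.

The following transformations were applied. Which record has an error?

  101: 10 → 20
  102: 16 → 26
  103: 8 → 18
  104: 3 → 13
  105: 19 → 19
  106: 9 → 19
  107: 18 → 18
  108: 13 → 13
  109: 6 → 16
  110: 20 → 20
Record 102 has an error. The correct transformed value should be 16, not 26.

Step 1: Check each record against the rule
Step 2: Record 102 has quantity = 16
Step 3: Since 16 >= 12, the bonus should not have been applied
Step 4: Correct value = 16, but claimed value = 26
Conclusion: Record 102 has the error.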